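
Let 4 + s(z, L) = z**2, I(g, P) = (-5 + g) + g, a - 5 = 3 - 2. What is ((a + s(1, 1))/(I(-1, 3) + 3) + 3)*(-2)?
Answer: -9/2 ≈ -4.5000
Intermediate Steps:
a = 6 (a = 5 + (3 - 2) = 5 + 1 = 6)
I(g, P) = -5 + 2*g
s(z, L) = -4 + z**2
((a + s(1, 1))/(I(-1, 3) + 3) + 3)*(-2) = ((6 + (-4 + 1**2))/((-5 + 2*(-1)) + 3) + 3)*(-2) = ((6 + (-4 + 1))/((-5 - 2) + 3) + 3)*(-2) = ((6 - 3)/(-7 + 3) + 3)*(-2) = (3/(-4) + 3)*(-2) = (3*(-1/4) + 3)*(-2) = (-3/4 + 3)*(-2) = (9/4)*(-2) = -9/2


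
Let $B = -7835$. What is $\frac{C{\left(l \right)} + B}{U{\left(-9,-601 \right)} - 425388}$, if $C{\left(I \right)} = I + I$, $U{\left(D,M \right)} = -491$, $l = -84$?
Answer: $\frac{8003}{425879} \approx 0.018792$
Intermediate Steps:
$C{\left(I \right)} = 2 I$
$\frac{C{\left(l \right)} + B}{U{\left(-9,-601 \right)} - 425388} = \frac{2 \left(-84\right) - 7835}{-491 - 425388} = \frac{-168 - 7835}{-425879} = \left(-8003\right) \left(- \frac{1}{425879}\right) = \frac{8003}{425879}$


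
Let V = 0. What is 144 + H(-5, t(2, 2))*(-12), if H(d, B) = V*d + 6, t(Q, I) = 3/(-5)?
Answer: 72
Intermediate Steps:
t(Q, I) = -⅗ (t(Q, I) = 3*(-⅕) = -⅗)
H(d, B) = 6 (H(d, B) = 0*d + 6 = 0 + 6 = 6)
144 + H(-5, t(2, 2))*(-12) = 144 + 6*(-12) = 144 - 72 = 72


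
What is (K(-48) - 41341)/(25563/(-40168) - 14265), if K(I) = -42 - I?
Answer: 1660344280/573022083 ≈ 2.8975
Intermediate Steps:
(K(-48) - 41341)/(25563/(-40168) - 14265) = ((-42 - 1*(-48)) - 41341)/(25563/(-40168) - 14265) = ((-42 + 48) - 41341)/(25563*(-1/40168) - 14265) = (6 - 41341)/(-25563/40168 - 14265) = -41335/(-573022083/40168) = -41335*(-40168/573022083) = 1660344280/573022083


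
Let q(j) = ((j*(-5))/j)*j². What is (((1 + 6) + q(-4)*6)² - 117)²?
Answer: 50002326544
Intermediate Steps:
q(j) = -5*j² (q(j) = ((-5*j)/j)*j² = -5*j²)
(((1 + 6) + q(-4)*6)² - 117)² = (((1 + 6) - 5*(-4)²*6)² - 117)² = ((7 - 5*16*6)² - 117)² = ((7 - 80*6)² - 117)² = ((7 - 480)² - 117)² = ((-473)² - 117)² = (223729 - 117)² = 223612² = 50002326544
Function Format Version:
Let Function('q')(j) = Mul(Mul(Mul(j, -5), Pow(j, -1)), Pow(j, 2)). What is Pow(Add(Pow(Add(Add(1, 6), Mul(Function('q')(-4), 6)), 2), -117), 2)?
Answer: 50002326544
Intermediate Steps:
Function('q')(j) = Mul(-5, Pow(j, 2)) (Function('q')(j) = Mul(Mul(Mul(-5, j), Pow(j, -1)), Pow(j, 2)) = Mul(-5, Pow(j, 2)))
Pow(Add(Pow(Add(Add(1, 6), Mul(Function('q')(-4), 6)), 2), -117), 2) = Pow(Add(Pow(Add(Add(1, 6), Mul(Mul(-5, Pow(-4, 2)), 6)), 2), -117), 2) = Pow(Add(Pow(Add(7, Mul(Mul(-5, 16), 6)), 2), -117), 2) = Pow(Add(Pow(Add(7, Mul(-80, 6)), 2), -117), 2) = Pow(Add(Pow(Add(7, -480), 2), -117), 2) = Pow(Add(Pow(-473, 2), -117), 2) = Pow(Add(223729, -117), 2) = Pow(223612, 2) = 50002326544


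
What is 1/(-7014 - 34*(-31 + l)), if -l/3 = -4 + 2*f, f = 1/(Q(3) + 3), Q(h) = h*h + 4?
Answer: -4/25421 ≈ -0.00015735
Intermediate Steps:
Q(h) = 4 + h² (Q(h) = h² + 4 = 4 + h²)
f = 1/16 (f = 1/((4 + 3²) + 3) = 1/((4 + 9) + 3) = 1/(13 + 3) = 1/16 ≈ 0.062500)
l = 93/8 (l = -3*(-4 + 2*(1/16)) = -3*(-4 + ⅛) = -3*(-31/8) = 93/8 ≈ 11.625)
1/(-7014 - 34*(-31 + l)) = 1/(-7014 - 34*(-31 + 93/8)) = 1/(-7014 - 34*(-155/8)) = 1/(-7014 + 2635/4) = 1/(-25421/4) = -4/25421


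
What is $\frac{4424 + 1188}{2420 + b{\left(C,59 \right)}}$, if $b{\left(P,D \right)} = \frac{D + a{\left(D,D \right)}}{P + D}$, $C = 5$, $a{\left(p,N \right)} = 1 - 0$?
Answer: $\frac{1472}{635} \approx 2.3181$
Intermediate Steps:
$a{\left(p,N \right)} = 1$ ($a{\left(p,N \right)} = 1 + 0 = 1$)
$b{\left(P,D \right)} = \frac{1 + D}{D + P}$ ($b{\left(P,D \right)} = \frac{D + 1}{P + D} = \frac{1 + D}{D + P}$)
$\frac{4424 + 1188}{2420 + b{\left(C,59 \right)}} = \frac{4424 + 1188}{2420 + \frac{1 + 59}{59 + 5}} = \frac{5612}{2420 + \frac{1}{64} \cdot 60} = \frac{5612}{2420 + \frac{15}{16}} = \frac{5612}{\frac{38735}{16}} = 5612 \cdot \frac{16}{38735} = \frac{1472}{635}$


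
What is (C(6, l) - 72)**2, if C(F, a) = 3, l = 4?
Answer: 4761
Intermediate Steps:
(C(6, l) - 72)**2 = (3 - 72)**2 = (-69)**2 = 4761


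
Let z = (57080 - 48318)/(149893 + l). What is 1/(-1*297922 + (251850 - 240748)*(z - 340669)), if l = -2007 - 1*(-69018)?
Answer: -54226/205104677887229 ≈ -2.6438e-10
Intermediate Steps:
l = 67011 (l = -2007 + 69018 = 67011)
z = 4381/108452 (z = (57080 - 48318)/(149893 + 67011) = 8762/216904 = 8762*(1/216904) = 4381/108452 ≈ 0.040396)
1/(-1*297922 + (251850 - 240748)*(z - 340669)) = 1/(-1*297922 + (251850 - 240748)*(4381/108452 - 340669)) = 1/(-297922 + 11102*(-36946230007/108452)) = 1/(-297922 - 205088522768857/54226) = 1/(-205104677887229/54226) = -54226/205104677887229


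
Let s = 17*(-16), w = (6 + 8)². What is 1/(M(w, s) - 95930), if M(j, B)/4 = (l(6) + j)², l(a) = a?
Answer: 1/67286 ≈ 1.4862e-5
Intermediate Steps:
w = 196 (w = 14² = 196)
s = -272
M(j, B) = 4*(6 + j)²
1/(M(w, s) - 95930) = 1/(4*(6 + 196)² - 95930) = 1/(4*202² - 95930) = 1/(4*40804 - 95930) = 1/(163216 - 95930) = 1/67286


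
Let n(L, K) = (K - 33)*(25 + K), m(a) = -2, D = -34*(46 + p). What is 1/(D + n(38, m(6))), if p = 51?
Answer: -1/4103 ≈ -0.00024372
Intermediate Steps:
D = -3298 (D = -34*(46 + 51) = -34*97 = -3298)
n(L, K) = (-33 + K)*(25 + K)
1/(D + n(38, m(6))) = 1/(-3298 + (-825 + (-2)² - 8*(-2))) = 1/(-3298 + (-825 + 4 + 16)) = 1/(-3298 - 805) = 1/(-4103) = -1/4103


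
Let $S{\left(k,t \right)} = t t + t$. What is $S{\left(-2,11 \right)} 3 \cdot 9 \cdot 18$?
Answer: $64152$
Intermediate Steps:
$S{\left(k,t \right)} = t + t^{2}$ ($S{\left(k,t \right)} = t^{2} + t = t + t^{2}$)
$S{\left(-2,11 \right)} 3 \cdot 9 \cdot 18 = 11 \left(1 + 11\right) 3 \cdot 9 \cdot 18 = 11 \cdot 12 \cdot 27 \cdot 18 = 132 \cdot 27 \cdot 18 = 3564 \cdot 18 = 64152$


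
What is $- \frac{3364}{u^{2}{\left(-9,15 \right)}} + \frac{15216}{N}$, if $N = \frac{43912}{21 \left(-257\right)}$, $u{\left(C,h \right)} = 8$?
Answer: $- \frac{168857753}{87824} \approx -1922.7$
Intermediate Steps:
$N = - \frac{43912}{5397}$ ($N = \frac{43912}{-5397} = 43912 \left(- \frac{1}{5397}\right) = - \frac{43912}{5397} \approx -8.1364$)
$- \frac{3364}{u^{2}{\left(-9,15 \right)}} + \frac{15216}{N} = - \frac{3364}{8^{2}} + \frac{15216}{- \frac{43912}{5397}} = - \frac{3364}{64} + 15216 \left(- \frac{5397}{43912}\right) = \left(-3364\right) \frac{1}{64} - \frac{10265094}{5489} = - \frac{841}{16} - \frac{10265094}{5489} = - \frac{168857753}{87824}$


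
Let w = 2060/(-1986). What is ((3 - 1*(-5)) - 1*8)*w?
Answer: 0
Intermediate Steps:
w = -1030/993 (w = 2060*(-1/1986) = -1030/993 ≈ -1.0373)
((3 - 1*(-5)) - 1*8)*w = ((3 - 1*(-5)) - 1*8)*(-1030/993) = ((3 + 5) - 8)*(-1030/993) = (8 - 8)*(-1030/993) = 0*(-1030/993) = 0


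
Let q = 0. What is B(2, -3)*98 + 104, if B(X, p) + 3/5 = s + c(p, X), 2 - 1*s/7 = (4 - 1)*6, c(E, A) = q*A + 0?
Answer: -54654/5 ≈ -10931.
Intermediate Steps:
c(E, A) = 0 (c(E, A) = 0*A + 0 = 0 + 0 = 0)
s = -112 (s = 14 - 7*(4 - 1)*6 = 14 - 21*6 = 14 - 7*18 = 14 - 126 = -112)
B(X, p) = -563/5 (B(X, p) = -⅗ + (-112 + 0) = -⅗ - 112 = -563/5)
B(2, -3)*98 + 104 = -563/5*98 + 104 = -55174/5 + 104 = -54654/5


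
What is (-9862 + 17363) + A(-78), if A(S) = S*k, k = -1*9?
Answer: 8203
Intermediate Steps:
k = -9
A(S) = -9*S (A(S) = S*(-9) = -9*S)
(-9862 + 17363) + A(-78) = (-9862 + 17363) - 9*(-78) = 7501 + 702 = 8203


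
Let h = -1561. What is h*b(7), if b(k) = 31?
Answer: -48391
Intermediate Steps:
h*b(7) = -1561*31 = -48391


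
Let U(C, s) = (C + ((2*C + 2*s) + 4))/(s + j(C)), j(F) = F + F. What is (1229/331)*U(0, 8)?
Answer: 6145/662 ≈ 9.2825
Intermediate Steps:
j(F) = 2*F
U(C, s) = (4 + 2*s + 3*C)/(s + 2*C) (U(C, s) = (C + ((2*C + 2*s) + 4))/(s + 2*C) = (C + (4 + 2*C + 2*s))/(s + 2*C) = (4 + 2*s + 3*C)/(s + 2*C))
(1229/331)*U(0, 8) = (1229/331)*((4 + 2*8 + 3*0)/(8 + 2*0)) = (1229*(1/331))*((4 + 16 + 0)/(8 + 0)) = 1229*(20/8)/331 = 1229*((⅛)*20)/331 = (1229/331)*(5/2) = 6145/662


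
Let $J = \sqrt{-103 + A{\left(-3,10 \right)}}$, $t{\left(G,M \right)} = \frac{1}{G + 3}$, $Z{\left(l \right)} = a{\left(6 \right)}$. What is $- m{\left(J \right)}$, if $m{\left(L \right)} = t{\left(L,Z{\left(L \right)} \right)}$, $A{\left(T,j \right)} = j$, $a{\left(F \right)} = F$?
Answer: $\frac{i}{\sqrt{93} - 3 i} \approx -0.029412 + 0.094546 i$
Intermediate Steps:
$Z{\left(l \right)} = 6$
$t{\left(G,M \right)} = \frac{1}{3 + G}$
$J = i \sqrt{93}$ ($J = \sqrt{-103 + 10} = \sqrt{-93} = i \sqrt{93} \approx 9.6436 i$)
$m{\left(L \right)} = \frac{1}{3 + L}$
$- m{\left(J \right)} = - \frac{1}{3 + i \sqrt{93}}$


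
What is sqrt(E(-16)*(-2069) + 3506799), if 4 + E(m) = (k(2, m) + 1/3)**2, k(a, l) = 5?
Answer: sqrt(31106011)/3 ≈ 1859.1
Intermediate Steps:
E(m) = 220/9 (E(m) = -4 + (5 + 1/3)**2 = -4 + (16/3)**2 = -4 + 256/9 = 220/9)
sqrt(E(-16)*(-2069) + 3506799) = sqrt((220/9)*(-2069) + 3506799) = sqrt(-455180/9 + 3506799) = sqrt(31106011/9) = sqrt(31106011)/3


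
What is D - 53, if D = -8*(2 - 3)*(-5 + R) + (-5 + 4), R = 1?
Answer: -86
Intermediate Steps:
D = -33 (D = -8*(2 - 3)*(-5 + 1) + (-5 + 4) = -(-8)*(-4) - 1 = -8*4 - 1 = -32 - 1 = -33)
D - 53 = -33 - 53 = -86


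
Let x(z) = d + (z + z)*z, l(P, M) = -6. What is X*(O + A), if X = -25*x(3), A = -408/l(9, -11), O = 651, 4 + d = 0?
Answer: -251650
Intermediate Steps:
d = -4 (d = -4 + 0 = -4)
x(z) = -4 + 2*z² (x(z) = -4 + (z + z)*z = -4 + (2*z)*z = -4 + 2*z²)
A = 68 (A = -408/(-6) = -408*(-⅙) = 68)
X = -350 (X = -25*(-4 + 2*3²) = -25*(-4 + 2*9) = -25*(-4 + 18) = -25*14 = -350)
X*(O + A) = -350*(651 + 68) = -350*719 = -251650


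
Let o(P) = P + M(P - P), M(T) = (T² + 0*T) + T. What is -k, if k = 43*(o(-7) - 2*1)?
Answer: 387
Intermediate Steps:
M(T) = T + T² (M(T) = (T² + 0) + T = T² + T = T + T²)
o(P) = P (o(P) = P + (P - P)*(1 + (P - P)) = P + 0*(1 + 0) = P + 0*1 = P + 0 = P)
k = -387 (k = 43*(-7 - 2*1) = 43*(-7 - 2) = 43*(-9) = -387)
-k = -1*(-387) = 387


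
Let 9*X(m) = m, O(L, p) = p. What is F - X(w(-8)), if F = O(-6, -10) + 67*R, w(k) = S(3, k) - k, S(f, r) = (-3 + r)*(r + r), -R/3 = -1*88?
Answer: 158918/9 ≈ 17658.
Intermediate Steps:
R = 264 (R = -(-3)*88 = -3*(-88) = 264)
S(f, r) = 2*r*(-3 + r) (S(f, r) = (-3 + r)*(2*r) = 2*r*(-3 + r))
w(k) = -k + 2*k*(-3 + k) (w(k) = 2*k*(-3 + k) - k = -k + 2*k*(-3 + k))
X(m) = m/9
F = 17678 (F = -10 + 67*264 = -10 + 17688 = 17678)
F - X(w(-8)) = 17678 - (-8*(-7 + 2*(-8)))/9 = 17678 - (-8*(-7 - 16))/9 = 17678 - (-8*(-23))/9 = 17678 - 184/9 = 158918/9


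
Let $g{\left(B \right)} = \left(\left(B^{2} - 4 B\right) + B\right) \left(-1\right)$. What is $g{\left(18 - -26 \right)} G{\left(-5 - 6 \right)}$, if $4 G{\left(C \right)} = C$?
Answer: $4961$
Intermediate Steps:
$G{\left(C \right)} = \frac{C}{4}$
$g{\left(B \right)} = - B^{2} + 3 B$ ($g{\left(B \right)} = \left(B^{2} - 3 B\right) \left(-1\right) = - B^{2} + 3 B$)
$g{\left(18 - -26 \right)} G{\left(-5 - 6 \right)} = \left(18 - -26\right) \left(3 - \left(18 - -26\right)\right) \frac{-5 - 6}{4} = \left(18 + 26\right) \left(3 - \left(18 + 26\right)\right) \frac{-5 - 6}{4} = 44 \left(3 - 44\right) \frac{1}{4} \left(-11\right) = 44 \left(3 - 44\right) \left(- \frac{11}{4}\right) = 44 \left(-41\right) \left(- \frac{11}{4}\right) = \left(-1804\right) \left(- \frac{11}{4}\right) = 4961$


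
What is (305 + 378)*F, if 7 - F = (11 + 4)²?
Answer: -148894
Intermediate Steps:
F = -218 (F = 7 - (11 + 4)² = 7 - 1*15² = 7 - 1*225 = 7 - 225 = -218)
(305 + 378)*F = (305 + 378)*(-218) = 683*(-218) = -148894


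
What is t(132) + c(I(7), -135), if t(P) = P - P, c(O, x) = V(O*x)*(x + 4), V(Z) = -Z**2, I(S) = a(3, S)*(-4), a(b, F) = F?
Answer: 1871780400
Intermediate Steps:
I(S) = -4*S (I(S) = S*(-4) = -4*S)
c(O, x) = -O**2*x**2*(4 + x) (c(O, x) = (-(O*x)**2)*(x + 4) = (-O**2*x**2)*(4 + x) = -O**2*x**2*(4 + x))
t(P) = 0
t(132) + c(I(7), -135) = 0 + (-4*7)**2*(-135)**2*(-4 - 1*(-135)) = 0 + (-28)**2*18225*(-4 + 135) = 0 + 784*18225*131 = 0 + 1871780400 = 1871780400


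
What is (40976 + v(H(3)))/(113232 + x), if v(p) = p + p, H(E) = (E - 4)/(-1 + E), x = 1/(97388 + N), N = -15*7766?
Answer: 782704450/2162957663 ≈ 0.36187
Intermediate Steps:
N = -116490
x = -1/19102 (x = 1/(97388 - 116490) = 1/(-19102) = -1/19102 ≈ -5.2351e-5)
H(E) = (-4 + E)/(-1 + E)
v(p) = 2*p
(40976 + v(H(3)))/(113232 + x) = (40976 + 2*((-4 + 3)/(-1 + 3)))/(113232 - 1/19102) = (40976 + 2*(-1/2))/(2162957663/19102) = (40976 + 2*((½)*(-1)))*(19102/2162957663) = (40976 + 2*(-½))*(19102/2162957663) = (40976 - 1)*(19102/2162957663) = 40975*(19102/2162957663) = 782704450/2162957663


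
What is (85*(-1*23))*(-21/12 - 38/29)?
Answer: 694025/116 ≈ 5983.0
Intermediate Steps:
(85*(-1*23))*(-21/12 - 38/29) = (85*(-23))*(-21*1/12 - 38*1/29) = -1955*(-7/4 - 38/29) = -1955*(-355/116) = 694025/116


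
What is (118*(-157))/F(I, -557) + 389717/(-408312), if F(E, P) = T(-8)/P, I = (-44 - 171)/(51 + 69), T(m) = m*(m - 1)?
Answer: 19506185735/136104 ≈ 1.4332e+5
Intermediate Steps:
T(m) = m*(-1 + m)
I = -43/24 (I = -215/120 = -215*1/120 = -43/24 ≈ -1.7917)
F(E, P) = 72/P (F(E, P) = (-8*(-1 - 8))/P = (-8*(-9))/P = 72/P)
(118*(-157))/F(I, -557) + 389717/(-408312) = (118*(-157))/((72/(-557))) + 389717/(-408312) = -18526/(72*(-1/557)) + 389717*(-1/408312) = -18526/(-72/557) - 389717/408312 = -18526*(-557/72) - 389717/408312 = 5159491/36 - 389717/408312 = 19506185735/136104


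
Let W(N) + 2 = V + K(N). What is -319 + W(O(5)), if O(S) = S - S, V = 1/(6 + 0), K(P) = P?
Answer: -1925/6 ≈ -320.83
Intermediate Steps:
V = 1/6 ≈ 0.16667
O(S) = 0
W(N) = -11/6 + N (W(N) = -2 + (1/6 + N) = -11/6 + N)
-319 + W(O(5)) = -319 + (-11/6 + 0) = -319 - 11/6 = -1925/6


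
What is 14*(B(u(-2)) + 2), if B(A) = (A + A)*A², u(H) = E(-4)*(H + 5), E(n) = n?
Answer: -48356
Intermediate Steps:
u(H) = -20 - 4*H (u(H) = -4*(H + 5) = -4*(5 + H) = -20 - 4*H)
B(A) = 2*A³ (B(A) = (2*A)*A² = 2*A³)
14*(B(u(-2)) + 2) = 14*(2*(-20 - 4*(-2))³ + 2) = 14*(2*(-20 + 8)³ + 2) = 14*(2*(-12)³ + 2) = 14*(2*(-1728) + 2) = 14*(-3456 + 2) = 14*(-3454) = -48356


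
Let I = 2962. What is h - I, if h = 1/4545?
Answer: -13462289/4545 ≈ -2962.0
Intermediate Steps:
h = 1/4545 ≈ 0.00022002
h - I = 1/4545 - 1*2962 = 1/4545 - 2962 = -13462289/4545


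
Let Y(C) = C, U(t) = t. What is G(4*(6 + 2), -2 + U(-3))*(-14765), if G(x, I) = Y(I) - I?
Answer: 0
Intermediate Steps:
G(x, I) = 0 (G(x, I) = I - I = 0)
G(4*(6 + 2), -2 + U(-3))*(-14765) = 0*(-14765) = 0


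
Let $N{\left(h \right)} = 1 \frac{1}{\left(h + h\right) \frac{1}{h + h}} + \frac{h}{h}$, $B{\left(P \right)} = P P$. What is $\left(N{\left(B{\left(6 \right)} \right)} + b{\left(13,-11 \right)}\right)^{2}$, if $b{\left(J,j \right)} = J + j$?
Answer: $16$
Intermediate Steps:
$B{\left(P \right)} = P^{2}$
$N{\left(h \right)} = 2$ ($N{\left(h \right)} = 1 \frac{1}{2 h \frac{1}{2 h}} + 1 = 1 \cdot 1^{-1} + 1 = 1 \cdot 1 + 1 = 1 + 1 = 2$)
$\left(N{\left(B{\left(6 \right)} \right)} + b{\left(13,-11 \right)}\right)^{2} = \left(2 + \left(13 - 11\right)\right)^{2} = \left(2 + 2\right)^{2} = 4^{2} = 16$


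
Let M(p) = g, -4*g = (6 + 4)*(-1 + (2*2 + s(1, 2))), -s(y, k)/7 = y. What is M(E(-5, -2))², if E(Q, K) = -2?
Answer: 100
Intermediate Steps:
s(y, k) = -7*y
g = 10 (g = -(6 + 4)*(-1 + (2*2 - 7*1))/4 = -5*(-1 + (4 - 7))/2 = -5*(-1 - 3)/2 = -5*(-4)/2 = -¼*(-40) = 10)
M(p) = 10
M(E(-5, -2))² = 10² = 100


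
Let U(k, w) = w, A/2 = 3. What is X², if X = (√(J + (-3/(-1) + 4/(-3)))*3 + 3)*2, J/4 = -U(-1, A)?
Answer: -768 + 24*I*√201 ≈ -768.0 + 340.26*I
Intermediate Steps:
A = 6 (A = 2*3 = 6)
J = -24 (J = 4*(-1*6) = 4*(-6) = -24)
X = 6 + 2*I*√201 (X = (√(-24 + (-3/(-1) + 4/(-3)))*3 + 3)*2 = (√(-24 + (-3*(-1) + 4*(-⅓)))*3 + 3)*2 = (√(-24 + (3 - 4/3))*3 + 3)*2 = (√(-24 + 5/3)*3 + 3)*2 = (√(-67/3)*3 + 3)*2 = ((I*√201/3)*3 + 3)*2 = (I*√201 + 3)*2 = (3 + I*√201)*2 = 6 + 2*I*√201 ≈ 6.0 + 28.355*I)
X² = (6 + 2*I*√201)²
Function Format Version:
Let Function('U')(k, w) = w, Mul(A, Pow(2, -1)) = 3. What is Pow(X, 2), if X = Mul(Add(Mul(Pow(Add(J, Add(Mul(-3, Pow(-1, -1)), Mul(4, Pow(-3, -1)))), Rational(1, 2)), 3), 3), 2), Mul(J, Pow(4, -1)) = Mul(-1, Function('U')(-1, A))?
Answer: Add(-768, Mul(24, I, Pow(201, Rational(1, 2)))) ≈ Add(-768.00, Mul(340.26, I))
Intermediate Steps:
A = 6 (A = Mul(2, 3) = 6)
J = -24 (J = Mul(4, Mul(-1, 6)) = Mul(4, -6) = -24)
X = Add(6, Mul(2, I, Pow(201, Rational(1, 2)))) (X = Mul(Add(Mul(Pow(Add(-24, Add(Mul(-3, Pow(-1, -1)), Mul(4, Pow(-3, -1)))), Rational(1, 2)), 3), 3), 2) = Mul(Add(Mul(Pow(Add(-24, Add(Mul(-3, -1), Mul(4, Rational(-1, 3)))), Rational(1, 2)), 3), 3), 2) = Mul(Add(Mul(Pow(Add(-24, Add(3, Rational(-4, 3))), Rational(1, 2)), 3), 3), 2) = Mul(Add(Mul(Pow(Add(-24, Rational(5, 3)), Rational(1, 2)), 3), 3), 2) = Mul(Add(Mul(Pow(Rational(-67, 3), Rational(1, 2)), 3), 3), 2) = Mul(Add(Mul(Mul(Rational(1, 3), I, Pow(201, Rational(1, 2))), 3), 3), 2) = Mul(Add(Mul(I, Pow(201, Rational(1, 2))), 3), 2) = Mul(Add(3, Mul(I, Pow(201, Rational(1, 2)))), 2) = Add(6, Mul(2, I, Pow(201, Rational(1, 2)))) ≈ Add(6.0000, Mul(28.355, I)))
Pow(X, 2) = Pow(Add(6, Mul(2, I, Pow(201, Rational(1, 2)))), 2)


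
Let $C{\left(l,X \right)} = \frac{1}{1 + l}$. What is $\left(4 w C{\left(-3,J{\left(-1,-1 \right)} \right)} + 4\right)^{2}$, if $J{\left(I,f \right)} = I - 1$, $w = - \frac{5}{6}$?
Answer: $\frac{289}{9} \approx 32.111$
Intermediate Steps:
$w = - \frac{5}{6}$ ($w = \left(-5\right) \frac{1}{6} = - \frac{5}{6} \approx -0.83333$)
$J{\left(I,f \right)} = -1 + I$
$\left(4 w C{\left(-3,J{\left(-1,-1 \right)} \right)} + 4\right)^{2} = \left(\frac{4 \left(- \frac{5}{6}\right)}{1 - 3} + 4\right)^{2} = \left(- \frac{10}{3 \left(-2\right)} + 4\right)^{2} = \left(\left(- \frac{10}{3}\right) \left(- \frac{1}{2}\right) + 4\right)^{2} = \left(\frac{5}{3} + 4\right)^{2} = \left(\frac{17}{3}\right)^{2} = \frac{289}{9}$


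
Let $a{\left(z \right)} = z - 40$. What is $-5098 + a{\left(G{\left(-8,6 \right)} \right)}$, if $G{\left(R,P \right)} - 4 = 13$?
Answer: $-5121$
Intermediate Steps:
$G{\left(R,P \right)} = 17$ ($G{\left(R,P \right)} = 4 + 13 = 17$)
$a{\left(z \right)} = -40 + z$ ($a{\left(z \right)} = z - 40 = -40 + z$)
$-5098 + a{\left(G{\left(-8,6 \right)} \right)} = -5098 + \left(-40 + 17\right) = -5098 - 23 = -5121$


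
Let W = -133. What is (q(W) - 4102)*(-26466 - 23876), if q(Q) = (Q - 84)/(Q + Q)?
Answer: 3922774495/19 ≈ 2.0646e+8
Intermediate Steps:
q(Q) = (-84 + Q)/(2*Q) (q(Q) = (-84 + Q)/((2*Q)) = (-84 + Q)*(1/(2*Q)) = (-84 + Q)/(2*Q))
(q(W) - 4102)*(-26466 - 23876) = ((½)*(-84 - 133)/(-133) - 4102)*(-26466 - 23876) = ((½)*(-1/133)*(-217) - 4102)*(-50342) = (31/38 - 4102)*(-50342) = -155845/38*(-50342) = 3922774495/19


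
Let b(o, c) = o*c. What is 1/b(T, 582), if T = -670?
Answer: -1/389940 ≈ -2.5645e-6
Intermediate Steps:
b(o, c) = c*o
1/b(T, 582) = 1/(582*(-670)) = 1/(-389940) = -1/389940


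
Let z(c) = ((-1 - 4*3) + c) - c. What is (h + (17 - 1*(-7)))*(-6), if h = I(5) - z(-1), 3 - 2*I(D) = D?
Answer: -216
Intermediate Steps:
z(c) = -13 (z(c) = ((-1 - 12) + c) - c = (-13 + c) - c = -13)
I(D) = 3/2 - D/2
h = 12 (h = (3/2 - 1/2*5) - 1*(-13) = (3/2 - 5/2) + 13 = -1 + 13 = 12)
(h + (17 - 1*(-7)))*(-6) = (12 + (17 - 1*(-7)))*(-6) = (12 + (17 + 7))*(-6) = (12 + 24)*(-6) = 36*(-6) = -216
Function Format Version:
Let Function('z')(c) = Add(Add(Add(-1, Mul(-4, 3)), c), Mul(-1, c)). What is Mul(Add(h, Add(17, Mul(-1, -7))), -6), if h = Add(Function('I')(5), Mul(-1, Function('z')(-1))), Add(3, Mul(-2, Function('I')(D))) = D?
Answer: -216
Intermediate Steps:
Function('z')(c) = -13 (Function('z')(c) = Add(Add(Add(-1, -12), c), Mul(-1, c)) = Add(Add(-13, c), Mul(-1, c)) = -13)
Function('I')(D) = Add(Rational(3, 2), Mul(Rational(-1, 2), D))
h = 12 (h = Add(Add(Rational(3, 2), Mul(Rational(-1, 2), 5)), Mul(-1, -13)) = Add(Add(Rational(3, 2), Rational(-5, 2)), 13) = Add(-1, 13) = 12)
Mul(Add(h, Add(17, Mul(-1, -7))), -6) = Mul(Add(12, Add(17, Mul(-1, -7))), -6) = Mul(Add(12, Add(17, 7)), -6) = Mul(Add(12, 24), -6) = Mul(36, -6) = -216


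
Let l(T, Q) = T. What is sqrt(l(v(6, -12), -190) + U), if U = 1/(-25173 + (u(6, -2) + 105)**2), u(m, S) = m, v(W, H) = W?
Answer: sqrt(27528627)/2142 ≈ 2.4495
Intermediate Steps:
U = -1/12852 (U = 1/(-25173 + (6 + 105)**2) = 1/(-25173 + 111**2) = 1/(-25173 + 12321) = 1/(-12852) = -1/12852 ≈ -7.7809e-5)
sqrt(l(v(6, -12), -190) + U) = sqrt(6 - 1/12852) = sqrt(77111/12852) = sqrt(27528627)/2142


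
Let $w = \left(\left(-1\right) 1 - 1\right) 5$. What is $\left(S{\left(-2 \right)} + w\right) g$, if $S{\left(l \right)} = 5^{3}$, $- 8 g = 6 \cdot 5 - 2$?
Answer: $- \frac{805}{2} \approx -402.5$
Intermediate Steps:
$g = - \frac{7}{2}$ ($g = - \frac{6 \cdot 5 - 2}{8} = - \frac{30 - 2}{8} = \left(- \frac{1}{8}\right) 28 = - \frac{7}{2} \approx -3.5$)
$w = -10$ ($w = \left(-1 - 1\right) 5 = \left(-2\right) 5 = -10$)
$S{\left(l \right)} = 125$
$\left(S{\left(-2 \right)} + w\right) g = \left(125 - 10\right) \left(- \frac{7}{2}\right) = 115 \left(- \frac{7}{2}\right) = - \frac{805}{2}$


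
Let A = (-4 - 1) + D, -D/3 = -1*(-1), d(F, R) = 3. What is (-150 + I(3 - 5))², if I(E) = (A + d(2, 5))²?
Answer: 15625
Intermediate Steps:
D = -3 (D = -(-3)*(-1) = -3*1 = -3)
A = -8 (A = (-4 - 1) - 3 = -5 - 3 = -8)
I(E) = 25 (I(E) = (-8 + 3)² = (-5)² = 25)
(-150 + I(3 - 5))² = (-150 + 25)² = (-125)² = 15625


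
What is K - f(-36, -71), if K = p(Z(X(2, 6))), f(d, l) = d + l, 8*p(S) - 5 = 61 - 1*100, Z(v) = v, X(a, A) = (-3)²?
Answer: 411/4 ≈ 102.75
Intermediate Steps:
X(a, A) = 9
p(S) = -17/4 (p(S) = 5/8 + (61 - 1*100)/8 = 5/8 + (61 - 100)/8 = 5/8 + (⅛)*(-39) = 5/8 - 39/8 = -17/4)
K = -17/4 ≈ -4.2500
K - f(-36, -71) = -17/4 - (-36 - 71) = -17/4 - 1*(-107) = -17/4 + 107 = 411/4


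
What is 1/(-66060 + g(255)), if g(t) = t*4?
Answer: -1/65040 ≈ -1.5375e-5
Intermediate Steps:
g(t) = 4*t
1/(-66060 + g(255)) = 1/(-66060 + 4*255) = 1/(-66060 + 1020) = 1/(-65040) = -1/65040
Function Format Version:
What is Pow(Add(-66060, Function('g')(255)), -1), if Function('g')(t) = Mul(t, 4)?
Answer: Rational(-1, 65040) ≈ -1.5375e-5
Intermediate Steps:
Function('g')(t) = Mul(4, t)
Pow(Add(-66060, Function('g')(255)), -1) = Pow(Add(-66060, Mul(4, 255)), -1) = Pow(Add(-66060, 1020), -1) = Pow(-65040, -1) = Rational(-1, 65040)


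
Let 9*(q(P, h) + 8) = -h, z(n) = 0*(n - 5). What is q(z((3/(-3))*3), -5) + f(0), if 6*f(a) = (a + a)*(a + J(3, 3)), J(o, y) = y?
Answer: -67/9 ≈ -7.4444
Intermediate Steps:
f(a) = a*(3 + a)/3 (f(a) = ((a + a)*(a + 3))/6 = ((2*a)*(3 + a))/6 = (2*a*(3 + a))/6 = a*(3 + a)/3)
z(n) = 0 (z(n) = 0*(-5 + n) = 0)
q(P, h) = -8 - h/9 (q(P, h) = -8 + (-h)/9 = -8 - h/9)
q(z((3/(-3))*3), -5) + f(0) = (-8 - 1/9*(-5)) + (1/3)*0*(3 + 0) = (-8 + 5/9) + (1/3)*0*3 = -67/9 + 0 = -67/9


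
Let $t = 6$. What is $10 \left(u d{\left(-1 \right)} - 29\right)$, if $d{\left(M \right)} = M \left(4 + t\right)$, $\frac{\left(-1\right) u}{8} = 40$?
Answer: $31710$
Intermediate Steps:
$u = -320$ ($u = \left(-8\right) 40 = -320$)
$d{\left(M \right)} = 10 M$ ($d{\left(M \right)} = M \left(4 + 6\right) = M 10 = 10 M$)
$10 \left(u d{\left(-1 \right)} - 29\right) = 10 \left(- 320 \cdot 10 \left(-1\right) - 29\right) = 10 \left(\left(-320\right) \left(-10\right) - 29\right) = 10 \left(3200 - 29\right) = 10 \cdot 3171 = 31710$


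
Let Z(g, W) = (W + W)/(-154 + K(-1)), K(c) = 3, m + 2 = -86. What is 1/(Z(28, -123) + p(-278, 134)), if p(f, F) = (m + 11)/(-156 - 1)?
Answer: 23707/50249 ≈ 0.47179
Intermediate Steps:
m = -88 (m = -2 - 86 = -88)
p(f, F) = 77/157 (p(f, F) = (-88 + 11)/(-156 - 1) = -77/(-157) = -77*(-1/157) = 77/157)
Z(g, W) = -2*W/151 (Z(g, W) = (W + W)/(-154 + 3) = (2*W)/(-151) = (2*W)*(-1/151) = -2*W/151)
1/(Z(28, -123) + p(-278, 134)) = 1/(-2/151*(-123) + 77/157) = 1/(246/151 + 77/157) = 1/(50249/23707) = 23707/50249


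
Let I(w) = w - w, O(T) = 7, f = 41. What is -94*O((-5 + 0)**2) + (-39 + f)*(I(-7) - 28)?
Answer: -714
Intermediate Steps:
I(w) = 0
-94*O((-5 + 0)**2) + (-39 + f)*(I(-7) - 28) = -94*7 + (-39 + 41)*(0 - 28) = -658 + 2*(-28) = -658 - 56 = -714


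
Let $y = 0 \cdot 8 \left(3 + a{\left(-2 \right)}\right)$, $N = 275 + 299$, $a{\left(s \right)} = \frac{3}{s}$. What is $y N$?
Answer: $0$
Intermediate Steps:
$N = 574$
$y = 0$ ($y = 0 \cdot 8 \left(3 + \frac{3}{-2}\right) = 0 \left(3 + 3 \left(- \frac{1}{2}\right)\right) = 0 \left(3 - \frac{3}{2}\right) = 0 \cdot \frac{3}{2} = 0$)
$y N = 0 \cdot 574 = 0$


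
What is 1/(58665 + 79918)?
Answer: 1/138583 ≈ 7.2159e-6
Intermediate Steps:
1/(58665 + 79918) = 1/138583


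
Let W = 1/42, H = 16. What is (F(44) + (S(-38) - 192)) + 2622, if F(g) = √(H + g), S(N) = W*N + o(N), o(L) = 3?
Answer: 51074/21 + 2*√15 ≈ 2439.8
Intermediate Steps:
W = 1/42 ≈ 0.023810
S(N) = 3 + N/42 (S(N) = N/42 + 3 = 3 + N/42)
F(g) = √(16 + g)
(F(44) + (S(-38) - 192)) + 2622 = (√(16 + 44) + ((3 + (1/42)*(-38)) - 192)) + 2622 = (√60 + ((3 - 19/21) - 192)) + 2622 = (2*√15 + (44/21 - 192)) + 2622 = (2*√15 - 3988/21) + 2622 = (-3988/21 + 2*√15) + 2622 = 51074/21 + 2*√15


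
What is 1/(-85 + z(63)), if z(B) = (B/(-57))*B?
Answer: -19/2938 ≈ -0.0064670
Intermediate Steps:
z(B) = -B**2/57 (z(B) = (B*(-1/57))*B = (-B/57)*B = -B**2/57)
1/(-85 + z(63)) = 1/(-85 - 1/57*63**2) = 1/(-85 - 1/57*3969) = 1/(-85 - 1323/19) = 1/(-2938/19) = -19/2938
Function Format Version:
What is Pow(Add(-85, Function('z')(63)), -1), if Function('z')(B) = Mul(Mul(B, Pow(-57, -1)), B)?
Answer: Rational(-19, 2938) ≈ -0.0064670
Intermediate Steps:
Function('z')(B) = Mul(Rational(-1, 57), Pow(B, 2)) (Function('z')(B) = Mul(Mul(B, Rational(-1, 57)), B) = Mul(Mul(Rational(-1, 57), B), B) = Mul(Rational(-1, 57), Pow(B, 2)))
Pow(Add(-85, Function('z')(63)), -1) = Pow(Add(-85, Mul(Rational(-1, 57), Pow(63, 2))), -1) = Pow(Add(-85, Mul(Rational(-1, 57), 3969)), -1) = Pow(Add(-85, Rational(-1323, 19)), -1) = Pow(Rational(-2938, 19), -1) = Rational(-19, 2938)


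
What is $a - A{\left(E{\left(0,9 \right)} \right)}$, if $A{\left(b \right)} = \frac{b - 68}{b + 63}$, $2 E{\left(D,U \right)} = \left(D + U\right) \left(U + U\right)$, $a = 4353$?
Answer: $\frac{626819}{144} \approx 4352.9$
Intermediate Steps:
$E{\left(D,U \right)} = U \left(D + U\right)$ ($E{\left(D,U \right)} = \frac{\left(D + U\right) \left(U + U\right)}{2} = \frac{\left(D + U\right) 2 U}{2} = \frac{2 U \left(D + U\right)}{2} = U \left(D + U\right)$)
$A{\left(b \right)} = \frac{-68 + b}{63 + b}$
$a - A{\left(E{\left(0,9 \right)} \right)} = 4353 - \frac{-68 + 9 \left(0 + 9\right)}{63 + 9 \left(0 + 9\right)} = 4353 - \frac{-68 + 9 \cdot 9}{63 + 9 \cdot 9} = 4353 - \frac{-68 + 81}{63 + 81} = 4353 - \frac{1}{144} \cdot 13 = 4353 - \frac{13}{144} = \frac{626819}{144}$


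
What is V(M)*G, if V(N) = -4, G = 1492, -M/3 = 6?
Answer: -5968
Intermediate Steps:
M = -18 (M = -3*6 = -18)
V(M)*G = -4*1492 = -5968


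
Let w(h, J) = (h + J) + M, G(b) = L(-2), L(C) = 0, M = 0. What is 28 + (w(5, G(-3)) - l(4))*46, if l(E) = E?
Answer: 74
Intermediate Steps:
G(b) = 0
w(h, J) = J + h (w(h, J) = (h + J) + 0 = (J + h) + 0 = J + h)
28 + (w(5, G(-3)) - l(4))*46 = 28 + ((0 + 5) - 1*4)*46 = 28 + (5 - 4)*46 = 28 + 1*46 = 28 + 46 = 74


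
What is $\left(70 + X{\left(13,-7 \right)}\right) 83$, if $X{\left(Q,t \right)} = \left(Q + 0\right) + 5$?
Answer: $7304$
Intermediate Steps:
$X{\left(Q,t \right)} = 5 + Q$ ($X{\left(Q,t \right)} = Q + 5 = 5 + Q$)
$\left(70 + X{\left(13,-7 \right)}\right) 83 = \left(70 + \left(5 + 13\right)\right) 83 = \left(70 + 18\right) 83 = 88 \cdot 83 = 7304$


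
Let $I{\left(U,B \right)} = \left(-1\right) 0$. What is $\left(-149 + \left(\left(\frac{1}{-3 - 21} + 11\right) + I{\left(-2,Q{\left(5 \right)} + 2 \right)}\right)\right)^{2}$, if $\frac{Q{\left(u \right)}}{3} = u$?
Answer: $\frac{10975969}{576} \approx 19056.0$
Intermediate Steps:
$Q{\left(u \right)} = 3 u$
$I{\left(U,B \right)} = 0$
$\left(-149 + \left(\left(\frac{1}{-3 - 21} + 11\right) + I{\left(-2,Q{\left(5 \right)} + 2 \right)}\right)\right)^{2} = \left(-149 + \left(\left(\frac{1}{-3 - 21} + 11\right) + 0\right)\right)^{2} = \left(-149 + \left(\left(\frac{1}{-24} + 11\right) + 0\right)\right)^{2} = \left(-149 + \left(\left(- \frac{1}{24} + 11\right) + 0\right)\right)^{2} = \left(-149 + \left(\frac{263}{24} + 0\right)\right)^{2} = \left(-149 + \frac{263}{24}\right)^{2} = \left(- \frac{3313}{24}\right)^{2} = \frac{10975969}{576}$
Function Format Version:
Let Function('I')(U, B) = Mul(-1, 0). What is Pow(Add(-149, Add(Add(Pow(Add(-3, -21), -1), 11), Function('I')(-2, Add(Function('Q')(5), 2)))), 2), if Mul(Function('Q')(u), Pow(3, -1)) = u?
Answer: Rational(10975969, 576) ≈ 19056.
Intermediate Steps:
Function('Q')(u) = Mul(3, u)
Function('I')(U, B) = 0
Pow(Add(-149, Add(Add(Pow(Add(-3, -21), -1), 11), Function('I')(-2, Add(Function('Q')(5), 2)))), 2) = Pow(Add(-149, Add(Add(Pow(Add(-3, -21), -1), 11), 0)), 2) = Pow(Add(-149, Add(Add(Pow(-24, -1), 11), 0)), 2) = Pow(Add(-149, Add(Add(Rational(-1, 24), 11), 0)), 2) = Pow(Add(-149, Add(Rational(263, 24), 0)), 2) = Pow(Add(-149, Rational(263, 24)), 2) = Pow(Rational(-3313, 24), 2) = Rational(10975969, 576)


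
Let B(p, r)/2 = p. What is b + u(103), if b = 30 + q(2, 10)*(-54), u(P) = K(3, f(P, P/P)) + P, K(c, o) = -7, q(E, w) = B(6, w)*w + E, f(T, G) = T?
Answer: -6462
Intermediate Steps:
B(p, r) = 2*p
q(E, w) = E + 12*w (q(E, w) = (2*6)*w + E = 12*w + E = E + 12*w)
u(P) = -7 + P
b = -6558 (b = 30 + (2 + 12*10)*(-54) = 30 + (2 + 120)*(-54) = 30 + 122*(-54) = 30 - 6588 = -6558)
b + u(103) = -6558 + (-7 + 103) = -6558 + 96 = -6462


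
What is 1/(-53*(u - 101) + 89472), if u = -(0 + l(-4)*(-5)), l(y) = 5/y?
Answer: 4/380625 ≈ 1.0509e-5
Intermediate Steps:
u = -25/4 (u = -(0 + (5/(-4))*(-5)) = -(0 + (5*(-¼))*(-5)) = -(0 - 5/4*(-5)) = -(0 + 25/4) = -1*25/4 = -25/4 ≈ -6.2500)
1/(-53*(u - 101) + 89472) = 1/(-53*(-25/4 - 101) + 89472) = 1/(-53*(-429/4) + 89472) = 1/(22737/4 + 89472) = 1/(380625/4) = 4/380625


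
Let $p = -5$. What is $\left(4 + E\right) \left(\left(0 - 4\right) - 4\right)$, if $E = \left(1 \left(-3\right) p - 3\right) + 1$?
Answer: $-136$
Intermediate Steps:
$E = 13$ ($E = \left(1 \left(-3\right) \left(-5\right) - 3\right) + 1 = \left(\left(-3\right) \left(-5\right) - 3\right) + 1 = \left(15 - 3\right) + 1 = 12 + 1 = 13$)
$\left(4 + E\right) \left(\left(0 - 4\right) - 4\right) = \left(4 + 13\right) \left(\left(0 - 4\right) - 4\right) = 17 \left(-4 - 4\right) = 17 \left(-8\right) = -136$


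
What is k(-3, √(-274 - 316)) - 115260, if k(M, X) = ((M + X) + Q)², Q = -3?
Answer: -115260 + (6 - I*√590)² ≈ -1.1581e+5 - 291.48*I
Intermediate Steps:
k(M, X) = (-3 + M + X)² (k(M, X) = ((M + X) - 3)² = (-3 + M + X)²)
k(-3, √(-274 - 316)) - 115260 = (-3 - 3 + √(-274 - 316))² - 115260 = (-3 - 3 + √(-590))² - 115260 = (-3 - 3 + I*√590)² - 115260 = (-6 + I*√590)² - 115260 = -115260 + (-6 + I*√590)²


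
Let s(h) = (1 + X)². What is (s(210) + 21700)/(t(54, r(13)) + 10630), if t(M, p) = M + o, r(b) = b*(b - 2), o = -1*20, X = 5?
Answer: 2717/1333 ≈ 2.0383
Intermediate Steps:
o = -20
s(h) = 36 (s(h) = (1 + 5)² = 6² = 36)
r(b) = b*(-2 + b)
t(M, p) = -20 + M (t(M, p) = M - 20 = -20 + M)
(s(210) + 21700)/(t(54, r(13)) + 10630) = (36 + 21700)/((-20 + 54) + 10630) = 21736/(34 + 10630) = 21736/10664 = 21736*(1/10664) = 2717/1333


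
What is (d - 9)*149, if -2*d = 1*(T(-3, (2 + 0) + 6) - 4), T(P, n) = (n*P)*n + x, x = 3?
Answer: 26075/2 ≈ 13038.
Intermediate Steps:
T(P, n) = 3 + P*n² (T(P, n) = (n*P)*n + 3 = (P*n)*n + 3 = P*n² + 3 = 3 + P*n²)
d = 193/2 (d = -((3 - 3*((2 + 0) + 6)²) - 4)/2 = -((3 - 3*(2 + 6)²) - 4)/2 = -((3 - 3*8²) - 4)/2 = -((3 - 3*64) - 4)/2 = -((3 - 192) - 4)/2 = -(-189 - 4)/2 = -(-193)/2 = -½*(-193) = 193/2 ≈ 96.500)
(d - 9)*149 = (193/2 - 9)*149 = (175/2)*149 = 26075/2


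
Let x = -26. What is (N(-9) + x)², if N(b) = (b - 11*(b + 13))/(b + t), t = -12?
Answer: 243049/441 ≈ 551.13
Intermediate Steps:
N(b) = (-143 - 10*b)/(-12 + b) (N(b) = (b - 11*(b + 13))/(b - 12) = (b - 11*(13 + b))/(-12 + b) = (b + (-143 - 11*b))/(-12 + b) = (-143 - 10*b)/(-12 + b))
(N(-9) + x)² = ((-143 - 10*(-9))/(-12 - 9) - 26)² = ((-143 + 90)/(-21) - 26)² = (-1/21*(-53) - 26)² = (53/21 - 26)² = (-493/21)² = 243049/441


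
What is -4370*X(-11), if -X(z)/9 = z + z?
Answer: -865260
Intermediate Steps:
X(z) = -18*z (X(z) = -9*(z + z) = -18*z)
-4370*X(-11) = -(-78660)*(-11) = -4370*198 = -865260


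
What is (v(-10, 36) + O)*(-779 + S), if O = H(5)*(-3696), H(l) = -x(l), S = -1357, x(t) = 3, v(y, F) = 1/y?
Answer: -118418772/5 ≈ -2.3684e+7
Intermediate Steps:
H(l) = -3 (H(l) = -1*3 = -3)
O = 11088 (O = -3*(-3696) = 11088)
(v(-10, 36) + O)*(-779 + S) = (1/(-10) + 11088)*(-779 - 1357) = (-⅒ + 11088)*(-2136) = (110879/10)*(-2136) = -118418772/5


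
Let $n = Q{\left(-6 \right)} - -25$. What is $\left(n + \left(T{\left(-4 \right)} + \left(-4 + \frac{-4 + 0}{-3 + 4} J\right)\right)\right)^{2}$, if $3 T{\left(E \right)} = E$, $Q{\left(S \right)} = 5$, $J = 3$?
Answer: $\frac{1444}{9} \approx 160.44$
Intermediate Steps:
$T{\left(E \right)} = \frac{E}{3}$
$n = 30$ ($n = 5 - -25 = 5 + 25 = 30$)
$\left(n + \left(T{\left(-4 \right)} + \left(-4 + \frac{-4 + 0}{-3 + 4} J\right)\right)\right)^{2} = \left(30 + \left(\frac{1}{3} \left(-4\right) + \left(-4 + \frac{-4 + 0}{-3 + 4} \cdot 3\right)\right)\right)^{2} = \left(30 + \left(- \frac{4}{3} + \left(-4 + - \frac{4}{1} \cdot 3\right)\right)\right)^{2} = \left(30 + \left(- \frac{4}{3} + \left(-4 + \left(-4\right) 1 \cdot 3\right)\right)\right)^{2} = \left(30 - \frac{52}{3}\right)^{2} = \left(\frac{38}{3}\right)^{2} = \frac{1444}{9}$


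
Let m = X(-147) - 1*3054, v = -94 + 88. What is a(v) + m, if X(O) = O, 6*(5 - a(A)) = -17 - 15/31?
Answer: -296957/93 ≈ -3193.1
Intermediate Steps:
v = -6
a(A) = 736/93 (a(A) = 5 - (-17 - 15/31)/6 = 5 - ⅙*(-542/31) = 5 + 271/93 = 736/93)
m = -3201 (m = -147 - 1*3054 = -147 - 3054 = -3201)
a(v) + m = 736/93 - 3201 = -296957/93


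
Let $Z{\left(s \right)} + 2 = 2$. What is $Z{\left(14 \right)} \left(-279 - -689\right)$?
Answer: $0$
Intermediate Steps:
$Z{\left(s \right)} = 0$ ($Z{\left(s \right)} = -2 + 2 = 0$)
$Z{\left(14 \right)} \left(-279 - -689\right) = 0 \left(-279 - -689\right) = 0 \left(-279 + 689\right) = 0 \cdot 410 = 0$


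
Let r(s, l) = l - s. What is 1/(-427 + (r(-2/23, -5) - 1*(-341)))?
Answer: -23/2091 ≈ -0.011000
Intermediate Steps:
1/(-427 + (r(-2/23, -5) - 1*(-341))) = 1/(-427 + ((-5 - (-2)/23) - 1*(-341))) = 1/(-427 + ((-5 - (-2)/23) + 341)) = 1/(-427 + ((-5 - 1*(-2/23)) + 341)) = 1/(-427 + ((-5 + 2/23) + 341)) = 1/(-427 + (-113/23 + 341)) = 1/(-427 + 7730/23) = 1/(-2091/23) = -23/2091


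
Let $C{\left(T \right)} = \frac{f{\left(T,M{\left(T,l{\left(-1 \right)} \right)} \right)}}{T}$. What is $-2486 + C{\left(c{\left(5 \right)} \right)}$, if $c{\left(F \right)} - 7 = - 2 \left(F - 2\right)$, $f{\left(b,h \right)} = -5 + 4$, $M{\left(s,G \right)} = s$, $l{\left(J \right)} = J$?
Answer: $-2487$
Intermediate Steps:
$f{\left(b,h \right)} = -1$
$c{\left(F \right)} = 11 - 2 F$ ($c{\left(F \right)} = 7 - 2 \left(F - 2\right) = 7 - 2 \left(-2 + F\right) = 7 - \left(-4 + 2 F\right) = 11 - 2 F$)
$C{\left(T \right)} = - \frac{1}{T}$
$-2486 + C{\left(c{\left(5 \right)} \right)} = -2486 - \frac{1}{11 - 10} = -2486 - 1^{-1} = -2486 - 1 = -2487$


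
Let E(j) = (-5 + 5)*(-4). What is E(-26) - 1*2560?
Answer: -2560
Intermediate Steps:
E(j) = 0 (E(j) = 0*(-4) = 0)
E(-26) - 1*2560 = 0 - 1*2560 = 0 - 2560 = -2560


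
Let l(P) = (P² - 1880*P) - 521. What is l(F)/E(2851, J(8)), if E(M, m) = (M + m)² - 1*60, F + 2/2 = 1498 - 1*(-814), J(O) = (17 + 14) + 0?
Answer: 124440/1038233 ≈ 0.11986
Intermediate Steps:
J(O) = 31 (J(O) = 31 + 0 = 31)
F = 2311 (F = -1 + (1498 - 1*(-814)) = -1 + (1498 + 814) = -1 + 2312 = 2311)
l(P) = -521 + P² - 1880*P
E(M, m) = -60 + (M + m)² (E(M, m) = (M + m)² - 60 = -60 + (M + m)²)
l(F)/E(2851, J(8)) = (-521 + 2311² - 1880*2311)/(-60 + (2851 + 31)²) = (-521 + 5340721 - 4344680)/(-60 + 2882²) = 995520/(-60 + 8305924) = 995520/8305864 = 995520*(1/8305864) = 124440/1038233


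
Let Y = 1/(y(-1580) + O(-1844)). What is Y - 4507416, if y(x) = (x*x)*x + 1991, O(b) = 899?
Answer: -17778641991359761/3944309110 ≈ -4.5074e+6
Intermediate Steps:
y(x) = 1991 + x³ (y(x) = x²*x + 1991 = x³ + 1991 = 1991 + x³)
Y = -1/3944309110 (Y = 1/((1991 + (-1580)³) + 899) = 1/((1991 - 3944312000) + 899) = 1/(-3944310009 + 899) = 1/(-3944309110) = -1/3944309110 ≈ -2.5353e-10)
Y - 4507416 = -1/3944309110 - 4507416 = -17778641991359761/3944309110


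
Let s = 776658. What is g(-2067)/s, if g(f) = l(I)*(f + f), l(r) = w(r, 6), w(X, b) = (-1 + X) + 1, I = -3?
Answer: 2067/129443 ≈ 0.015968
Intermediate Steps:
w(X, b) = X
l(r) = r
g(f) = -6*f (g(f) = -3*(f + f) = -6*f)
g(-2067)/s = -6*(-2067)/776658 = 12402*(1/776658) = 2067/129443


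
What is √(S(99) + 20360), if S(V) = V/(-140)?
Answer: √99760535/70 ≈ 142.69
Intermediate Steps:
S(V) = -V/140 (S(V) = V*(-1/140) = -V/140)
√(S(99) + 20360) = √(-1/140*99 + 20360) = √(-99/140 + 20360) = √(2850301/140) = √99760535/70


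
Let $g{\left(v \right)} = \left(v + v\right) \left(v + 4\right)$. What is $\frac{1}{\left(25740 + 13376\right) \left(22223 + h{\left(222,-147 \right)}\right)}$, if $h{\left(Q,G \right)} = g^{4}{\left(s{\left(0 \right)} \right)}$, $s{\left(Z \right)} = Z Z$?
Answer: $\frac{1}{869274868} \approx 1.1504 \cdot 10^{-9}$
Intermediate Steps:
$s{\left(Z \right)} = Z^{2}$
$g{\left(v \right)} = 2 v \left(4 + v\right)$
$h{\left(Q,G \right)} = 0$ ($h{\left(Q,G \right)} = \left(2 \cdot 0^{2} \left(4 + 0^{2}\right)\right)^{4} = \left(2 \cdot 0 \left(4 + 0\right)\right)^{4} = \left(2 \cdot 0 \cdot 4\right)^{4} = 0^{4} = 0$)
$\frac{1}{\left(25740 + 13376\right) \left(22223 + h{\left(222,-147 \right)}\right)} = \frac{1}{\left(25740 + 13376\right) \left(22223 + 0\right)} = \frac{1}{39116 \cdot 22223} = \frac{1}{869274868}$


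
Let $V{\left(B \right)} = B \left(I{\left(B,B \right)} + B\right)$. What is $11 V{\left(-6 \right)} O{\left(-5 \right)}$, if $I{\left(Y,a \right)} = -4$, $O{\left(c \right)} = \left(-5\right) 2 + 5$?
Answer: $-3300$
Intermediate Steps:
$O{\left(c \right)} = -5$ ($O{\left(c \right)} = -10 + 5 = -5$)
$V{\left(B \right)} = B \left(-4 + B\right)$
$11 V{\left(-6 \right)} O{\left(-5 \right)} = 11 \left(- 6 \left(-4 - 6\right)\right) \left(-5\right) = 11 \left(\left(-6\right) \left(-10\right)\right) \left(-5\right) = 11 \cdot 60 \left(-5\right) = 660 \left(-5\right) = -3300$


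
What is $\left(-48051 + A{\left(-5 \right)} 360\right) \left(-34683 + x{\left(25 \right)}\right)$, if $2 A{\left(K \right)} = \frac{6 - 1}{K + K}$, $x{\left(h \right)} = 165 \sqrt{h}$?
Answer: $1629957978$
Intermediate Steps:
$A{\left(K \right)} = \frac{5}{4 K}$ ($A{\left(K \right)} = \frac{\left(6 - 1\right) \frac{1}{K + K}}{2} = \frac{5 \frac{1}{2 K}}{2} = \frac{\frac{5}{2} \frac{1}{K}}{2} = \frac{5}{4 K}$)
$\left(-48051 + A{\left(-5 \right)} 360\right) \left(-34683 + x{\left(25 \right)}\right) = \left(-48051 + \frac{5}{4 \left(-5\right)} 360\right) \left(-34683 + 165 \sqrt{25}\right) = \left(-48051 + \frac{5}{4} \left(- \frac{1}{5}\right) 360\right) \left(-34683 + 165 \cdot 5\right) = \left(-48051 - 90\right) \left(-34683 + 825\right) = \left(-48051 - 90\right) \left(-33858\right) = \left(-48141\right) \left(-33858\right) = 1629957978$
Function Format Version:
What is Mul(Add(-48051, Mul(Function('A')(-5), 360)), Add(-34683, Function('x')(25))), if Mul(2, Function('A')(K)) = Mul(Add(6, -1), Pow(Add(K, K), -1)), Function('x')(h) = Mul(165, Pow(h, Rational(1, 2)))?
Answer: 1629957978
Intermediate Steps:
Function('A')(K) = Mul(Rational(5, 4), Pow(K, -1)) (Function('A')(K) = Mul(Rational(1, 2), Mul(Add(6, -1), Pow(Add(K, K), -1))) = Mul(Rational(1, 2), Mul(5, Pow(Mul(2, K), -1))) = Mul(Rational(1, 2), Mul(5, Mul(Rational(1, 2), Pow(K, -1)))) = Mul(Rational(1, 2), Mul(Rational(5, 2), Pow(K, -1))) = Mul(Rational(5, 4), Pow(K, -1)))
Mul(Add(-48051, Mul(Function('A')(-5), 360)), Add(-34683, Function('x')(25))) = Mul(Add(-48051, Mul(Mul(Rational(5, 4), Pow(-5, -1)), 360)), Add(-34683, Mul(165, Pow(25, Rational(1, 2))))) = Mul(Add(-48051, Mul(Mul(Rational(5, 4), Rational(-1, 5)), 360)), Add(-34683, Mul(165, 5))) = Mul(Add(-48051, Mul(Rational(-1, 4), 360)), Add(-34683, 825)) = Mul(Add(-48051, -90), -33858) = Mul(-48141, -33858) = 1629957978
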